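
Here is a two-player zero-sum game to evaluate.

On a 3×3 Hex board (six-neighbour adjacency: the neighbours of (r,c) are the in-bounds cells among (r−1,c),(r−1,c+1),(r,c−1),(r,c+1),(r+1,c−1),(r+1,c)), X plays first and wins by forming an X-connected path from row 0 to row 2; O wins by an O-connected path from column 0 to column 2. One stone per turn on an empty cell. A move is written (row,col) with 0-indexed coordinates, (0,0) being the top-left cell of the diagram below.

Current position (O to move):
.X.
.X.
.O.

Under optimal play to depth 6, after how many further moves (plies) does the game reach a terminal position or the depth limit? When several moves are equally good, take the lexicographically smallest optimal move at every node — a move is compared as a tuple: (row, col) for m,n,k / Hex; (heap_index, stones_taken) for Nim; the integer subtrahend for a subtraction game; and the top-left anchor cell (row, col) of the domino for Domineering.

p1 O@[.X./.X./.O.]: (0,0)[OX./.X./.O.]-1 (0,2)[.XO/.X./.O.]-1 (1,0)[.X./OX./.O.]-1 (1,2)[.X./.XO/.O.]-1 (2,0)[.X./.X./OO.]+1* (2,2)[.X./.X./.OO]-1
p2 X@[.X./.X./OO.]: (0,0)[XX./.X./OO.]-1* (0,2)[.XX/.X./OO.]-1 (1,0)[.X./XX./OO.]-1 (1,2)[.X./.XX/OO.]-1 (2,2)[.X./.X./OOX]-1
p3 O@[XX./.X./OO.]: (0,2)[XXO/.X./OO.]+1* (1,0)[XX./OX./OO.]+1 (1,2)[XX./.XO/OO.]+1 (2,2)[XX./.X./OOO]+1
p4 X@[XXO/.X./OO.]: (1,0)[XXO/XX./OO.]-1* (1,2)[XXO/.XX/OO.]-1 (2,2)[XXO/.X./OOX]-1
p5 O@[XXO/XX./OO.]: (1,2)[XXO/XXO/OO.]+1* (2,2)[XXO/XX./OOO]+1
p6 X@[XXO/XXO/OO.] terminal -1; root [.X./.X./.O.] d6

PV length from [.X./.X./.O.]: 5 plies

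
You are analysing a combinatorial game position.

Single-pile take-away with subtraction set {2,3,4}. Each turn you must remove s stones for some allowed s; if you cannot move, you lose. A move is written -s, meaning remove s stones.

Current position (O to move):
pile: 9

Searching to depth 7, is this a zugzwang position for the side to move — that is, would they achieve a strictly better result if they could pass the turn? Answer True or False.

p1 O@[9]: -2[7]+1* -3[6]+1 -4[5]-1
p2 X@[7]: -2[5]-1* -3[4]-1 -4[3]-1
p3 O@[5]: -2[3]-1 -3[2]-1 -4[1]+1*
p4 X@[1] terminal -1; root [9] d7
suppose O passes — search the same position with X to move:
pass> p1 X@[9]: -2[7]+1* -3[6]+1 -4[5]-1
pass> p2 O@[7]: -2[5]-1* -3[4]-1 -4[3]-1
pass> p3 X@[5]: -2[3]-1 -3[2]-1 -4[1]+1*
pass> p4 O@[1] terminal -1; root [9] d7
for O: play +1, pass -1

zugzwang(9, O) = False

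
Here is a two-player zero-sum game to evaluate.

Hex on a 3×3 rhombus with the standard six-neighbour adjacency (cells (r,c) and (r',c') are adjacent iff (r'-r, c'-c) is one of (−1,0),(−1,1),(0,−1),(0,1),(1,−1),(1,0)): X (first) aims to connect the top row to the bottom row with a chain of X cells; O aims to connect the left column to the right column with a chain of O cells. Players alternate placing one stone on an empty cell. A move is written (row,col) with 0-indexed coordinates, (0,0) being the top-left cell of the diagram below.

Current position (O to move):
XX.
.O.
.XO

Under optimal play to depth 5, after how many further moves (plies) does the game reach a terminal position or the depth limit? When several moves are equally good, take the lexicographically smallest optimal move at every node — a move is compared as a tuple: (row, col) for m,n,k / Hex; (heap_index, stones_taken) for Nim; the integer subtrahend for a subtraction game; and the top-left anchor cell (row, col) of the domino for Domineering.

PV length from [XX./.O./.XO]: 3 plies

p1 O@[XX./.O./.XO]: (0,2)[XXO/.O./.XO]+1* (1,0)[XX./OO./.XO]+1 (1,2)[XX./.OO/.XO]+1 (2,0)[XX./.O./OXO]+1
p2 X@[XXO/.O./.XO]: (1,0)[XXO/XO./.XO]-1* (1,2)[XXO/.OX/.XO]-1 (2,0)[XXO/.O./XXO]-1
p3 O@[XXO/XO./.XO]: (1,2)[XXO/XOO/.XO]-1 (2,0)[XXO/XO./OXO]+1*
p4 X@[XXO/XO./OXO] terminal -1; root [XX./.O./.XO] d5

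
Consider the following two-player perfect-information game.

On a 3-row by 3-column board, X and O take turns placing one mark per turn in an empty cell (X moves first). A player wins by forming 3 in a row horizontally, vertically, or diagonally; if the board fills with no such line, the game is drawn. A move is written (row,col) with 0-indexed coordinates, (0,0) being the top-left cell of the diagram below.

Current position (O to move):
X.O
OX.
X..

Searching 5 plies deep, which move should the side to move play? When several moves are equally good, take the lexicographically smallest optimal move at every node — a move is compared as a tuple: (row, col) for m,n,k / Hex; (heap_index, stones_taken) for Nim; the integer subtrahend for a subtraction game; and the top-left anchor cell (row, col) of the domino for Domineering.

O's best at [X.O/OX./X..]: (2,2)

[X.O/OX./X..] O move#1: (0,1):-1/XOO/OX./X.., (1,2):-1/X.O/OXO/X.., (2,1):-1/X.O/OX./XO., (2,2):+0/X.O/OX./X.O*
[X.O/OX./X.O] X move#2: (0,1):-1/XXO/OX./X.O, (1,2):+0/X.O/OXX/X.O*, (2,1):-1/X.O/OX./XXO
[X.O/OXX/X.O] O move#3: (0,1):+0/XOO/OXX/X.O*, (2,1):+0/X.O/OXX/XOO
[XOO/OXX/X.O] X move#4: (2,1):+0/XOO/OXX/XXO*
[XOO/OXX/XXO] end (terminal +0, O#5); searched X.O/OX./X.. to 5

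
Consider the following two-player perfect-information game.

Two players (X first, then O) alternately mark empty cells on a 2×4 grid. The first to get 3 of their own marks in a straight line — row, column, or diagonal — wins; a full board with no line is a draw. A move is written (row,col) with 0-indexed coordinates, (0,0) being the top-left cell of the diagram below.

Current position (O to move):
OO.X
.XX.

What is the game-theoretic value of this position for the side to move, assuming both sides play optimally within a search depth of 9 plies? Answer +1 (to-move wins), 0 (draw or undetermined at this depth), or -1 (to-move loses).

p1 O@[OO.X/.XX.]: (0,2)[OOOX/.XX.]+1* (1,0)[OO.X/OXX.]-1 (1,3)[OO.X/.XXO]-1
p2 X@[OOOX/.XX.] terminal -1; root [OO.X/.XX.] d9

value(OO.X/.XX., O) = +1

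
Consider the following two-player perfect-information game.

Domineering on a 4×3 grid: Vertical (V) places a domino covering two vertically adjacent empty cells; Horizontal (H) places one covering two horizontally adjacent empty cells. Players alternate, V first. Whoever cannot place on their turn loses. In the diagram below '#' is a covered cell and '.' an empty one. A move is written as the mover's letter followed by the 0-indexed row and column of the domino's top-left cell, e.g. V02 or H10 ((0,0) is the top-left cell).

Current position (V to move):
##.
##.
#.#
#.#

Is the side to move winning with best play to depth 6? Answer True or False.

[##./##./#.#/#.#] V move#1: V02:+1/###/###/#.#/#.#*, V21:+1/##./##./###/###
[###/###/#.#/#.#] end (terminal -1, H#2); searched ##./##./#.#/#.# to 6

V winning at [##./##./#.#/#.#]: True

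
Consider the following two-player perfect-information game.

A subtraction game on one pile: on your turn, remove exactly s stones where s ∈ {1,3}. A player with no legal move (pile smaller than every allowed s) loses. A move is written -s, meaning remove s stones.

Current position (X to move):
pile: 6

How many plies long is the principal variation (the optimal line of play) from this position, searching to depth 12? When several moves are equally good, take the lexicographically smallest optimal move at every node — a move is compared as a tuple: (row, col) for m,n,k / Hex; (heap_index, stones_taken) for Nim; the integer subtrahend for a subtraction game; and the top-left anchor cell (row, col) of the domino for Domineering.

p1 X@[6]: -1[5]-1* -3[3]-1
p2 O@[5]: -1[4]+1* -3[2]+1
p3 X@[4]: -1[3]-1* -3[1]-1
p4 O@[3]: -1[2]+1* -3[0]+1
p5 X@[2]: -1[1]-1*
p6 O@[1]: -1[0]+1*
p7 X@[0] terminal -1; root [6] d12

PV length from [6]: 6 plies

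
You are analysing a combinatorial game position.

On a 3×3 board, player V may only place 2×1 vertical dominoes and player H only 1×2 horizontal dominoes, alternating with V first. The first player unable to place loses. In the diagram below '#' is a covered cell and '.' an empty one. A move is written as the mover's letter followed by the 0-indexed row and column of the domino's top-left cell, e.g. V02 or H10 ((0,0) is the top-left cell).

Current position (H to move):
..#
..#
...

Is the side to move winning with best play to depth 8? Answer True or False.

p1 H@[..#/..#/...]: H00[###/..#/...]-1 H10[..#/###/...]+1* H20[..#/..#/##.]-1 H21[..#/..#/.##]-1
p2 V@[..#/###/...] terminal -1; root [..#/..#/...] d8

H winning at [..#/..#/...]: True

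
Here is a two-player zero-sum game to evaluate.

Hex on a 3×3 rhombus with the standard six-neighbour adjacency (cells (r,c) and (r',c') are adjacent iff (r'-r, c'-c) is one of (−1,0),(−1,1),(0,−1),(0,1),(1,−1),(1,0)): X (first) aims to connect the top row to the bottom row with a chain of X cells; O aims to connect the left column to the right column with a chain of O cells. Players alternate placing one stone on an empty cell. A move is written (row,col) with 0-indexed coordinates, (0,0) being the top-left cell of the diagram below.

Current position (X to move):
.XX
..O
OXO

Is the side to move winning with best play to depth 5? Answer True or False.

ply 1, X at .XX/..O/OXO | (0,0)=-1→XXX/..O/OXO; (1,0)=-1→.XX/X.O/OXO; (1,1)=+1→.XX/.XO/OXO*
ply 2: .XX/.XO/OXO is terminal -1 (O); from .XX/..O/OXO depth 5

X winning at [.XX/..O/OXO]: True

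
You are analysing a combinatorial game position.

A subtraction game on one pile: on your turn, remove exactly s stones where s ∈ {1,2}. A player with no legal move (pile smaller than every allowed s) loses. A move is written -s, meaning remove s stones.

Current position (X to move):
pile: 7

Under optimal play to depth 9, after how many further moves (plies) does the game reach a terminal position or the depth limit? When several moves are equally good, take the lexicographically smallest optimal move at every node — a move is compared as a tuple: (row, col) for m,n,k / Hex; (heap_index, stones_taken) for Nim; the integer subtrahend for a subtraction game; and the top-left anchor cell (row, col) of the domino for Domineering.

PV length from [7]: 5 plies

ply 1, X at 7 | -1=+1→6*; -2=-1→5
ply 2, O at 6 | -1=-1→5*; -2=-1→4
ply 3, X at 5 | -1=-1→4; -2=+1→3*
ply 4, O at 3 | -1=-1→2*; -2=-1→1
ply 5, X at 2 | -1=-1→1; -2=+1→0*
ply 6: 0 is terminal -1 (O); from 7 depth 9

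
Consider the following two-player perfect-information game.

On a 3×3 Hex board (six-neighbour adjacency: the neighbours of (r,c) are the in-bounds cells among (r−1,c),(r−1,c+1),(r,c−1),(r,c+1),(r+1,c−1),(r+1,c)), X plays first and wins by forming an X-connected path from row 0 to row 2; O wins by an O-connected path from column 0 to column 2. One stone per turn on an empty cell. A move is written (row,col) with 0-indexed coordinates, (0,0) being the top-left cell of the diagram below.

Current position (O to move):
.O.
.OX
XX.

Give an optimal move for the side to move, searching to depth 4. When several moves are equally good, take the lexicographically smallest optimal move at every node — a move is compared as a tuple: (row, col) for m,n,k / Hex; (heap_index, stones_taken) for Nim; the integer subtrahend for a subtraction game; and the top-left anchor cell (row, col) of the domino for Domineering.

O's best at [.O./.OX/XX.]: (0,2)

p1 O@[.O./.OX/XX.]: (0,0)[OO./.OX/XX.]-1 (0,2)[.OO/.OX/XX.]+1* (1,0)[.O./OOX/XX.]-1 (2,2)[.O./.OX/XXO]-1
p2 X@[.OO/.OX/XX.]: (0,0)[XOO/.OX/XX.]-1* (1,0)[.OO/XOX/XX.]-1 (2,2)[.OO/.OX/XXX]-1
p3 O@[XOO/.OX/XX.]: (1,0)[XOO/OOX/XX.]+1* (2,2)[XOO/.OX/XXO]-1
p4 X@[XOO/OOX/XX.] terminal -1; root [.O./.OX/XX.] d4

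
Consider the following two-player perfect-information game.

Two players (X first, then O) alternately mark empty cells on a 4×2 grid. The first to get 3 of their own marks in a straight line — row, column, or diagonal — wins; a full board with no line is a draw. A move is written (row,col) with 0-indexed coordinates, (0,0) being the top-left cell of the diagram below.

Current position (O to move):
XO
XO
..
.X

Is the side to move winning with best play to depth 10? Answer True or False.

ply 1, O at XO/XO/../.X | (2,0)=+0→XO/XO/O./.X; (2,1)=+1→XO/XO/.O/.X*; (3,0)=-1→XO/XO/../OX
ply 2: XO/XO/.O/.X is terminal -1 (X); from XO/XO/../.X depth 10

O winning at [XO/XO/../.X]: True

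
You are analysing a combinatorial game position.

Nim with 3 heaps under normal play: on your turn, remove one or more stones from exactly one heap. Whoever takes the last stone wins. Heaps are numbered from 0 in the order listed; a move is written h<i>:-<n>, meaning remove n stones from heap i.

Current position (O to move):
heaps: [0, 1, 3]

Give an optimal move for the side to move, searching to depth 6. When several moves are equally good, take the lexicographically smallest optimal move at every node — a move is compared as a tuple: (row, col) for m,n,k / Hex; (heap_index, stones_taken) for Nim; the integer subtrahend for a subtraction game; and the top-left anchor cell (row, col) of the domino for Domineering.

O's best at [(0,1,3)]: h2:-2

ply 1, O at (0,1,3) | h1:-1=-1→(0,0,3); h2:-1=-1→(0,1,2); h2:-2=+1→(0,1,1)*; h2:-3=-1→(0,1,0)
ply 2, X at (0,1,1) | h1:-1=-1→(0,0,1)*; h2:-1=-1→(0,1,0)
ply 3, O at (0,0,1) | h2:-1=+1→(0,0,0)*
ply 4: (0,0,0) is terminal -1 (X); from (0,1,3) depth 6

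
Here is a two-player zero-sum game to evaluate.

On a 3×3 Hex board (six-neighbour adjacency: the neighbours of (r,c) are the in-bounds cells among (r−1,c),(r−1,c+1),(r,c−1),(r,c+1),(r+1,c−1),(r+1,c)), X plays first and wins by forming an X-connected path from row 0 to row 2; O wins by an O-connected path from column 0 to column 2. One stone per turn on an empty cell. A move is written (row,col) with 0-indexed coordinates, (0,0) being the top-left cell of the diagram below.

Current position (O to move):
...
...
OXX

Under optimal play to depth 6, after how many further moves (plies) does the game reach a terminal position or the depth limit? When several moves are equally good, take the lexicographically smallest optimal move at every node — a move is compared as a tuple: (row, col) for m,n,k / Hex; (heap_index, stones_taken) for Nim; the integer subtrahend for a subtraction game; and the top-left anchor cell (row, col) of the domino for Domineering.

PV length from [.../.../OXX]: 5 plies

[.../.../OXX] O move#1: (0,0):-1/O../.../OXX, (0,1):-1/.O./.../OXX, (0,2):+1/..O/.../OXX*, (1,0):-1/.../O../OXX, (1,1):+1/.../.O./OXX, (1,2):-1/.../..O/OXX
[..O/.../OXX] X move#2: (0,0):-1/X.O/.../OXX*, (0,1):-1/.XO/.../OXX, (1,0):-1/..O/X../OXX, (1,1):-1/..O/.X./OXX, (1,2):-1/..O/..X/OXX
[X.O/.../OXX] O move#3: (0,1):+1/XOO/.../OXX*, (1,0):+1/X.O/O../OXX, (1,1):+1/X.O/.O./OXX, (1,2):-1/X.O/..O/OXX
[XOO/.../OXX] X move#4: (1,0):-1/XOO/X../OXX*, (1,1):-1/XOO/.X./OXX, (1,2):-1/XOO/..X/OXX
[XOO/X../OXX] O move#5: (1,1):+1/XOO/XO./OXX*, (1,2):-1/XOO/X.O/OXX
[XOO/XO./OXX] end (terminal -1, X#6); searched .../.../OXX to 6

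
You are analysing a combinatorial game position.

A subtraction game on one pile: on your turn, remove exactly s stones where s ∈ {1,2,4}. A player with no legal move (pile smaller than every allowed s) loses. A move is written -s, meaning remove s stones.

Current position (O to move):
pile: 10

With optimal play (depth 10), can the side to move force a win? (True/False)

O winning at [10]: True

ply 1, O at 10 | -1=+1→9*; -2=-1→8; -4=+1→6
ply 2, X at 9 | -1=-1→8*; -2=-1→7; -4=-1→5
ply 3, O at 8 | -1=-1→7; -2=+1→6*; -4=-1→4
ply 4, X at 6 | -1=-1→5*; -2=-1→4; -4=-1→2
ply 5, O at 5 | -1=-1→4; -2=+1→3*; -4=-1→1
ply 6, X at 3 | -1=-1→2*; -2=-1→1
ply 7, O at 2 | -1=-1→1; -2=+1→0*
ply 8: 0 is terminal -1 (X); from 10 depth 10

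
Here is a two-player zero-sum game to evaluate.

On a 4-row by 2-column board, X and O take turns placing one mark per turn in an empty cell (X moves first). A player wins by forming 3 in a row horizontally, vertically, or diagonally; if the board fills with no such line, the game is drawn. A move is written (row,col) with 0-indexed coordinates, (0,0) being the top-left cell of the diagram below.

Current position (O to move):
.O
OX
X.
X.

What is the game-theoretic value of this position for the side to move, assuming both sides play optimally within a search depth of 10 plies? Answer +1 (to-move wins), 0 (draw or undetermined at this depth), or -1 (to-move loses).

[.O/OX/X./X.] O move#1: (0,0):+0/OO/OX/X./X.*, (2,1):+0/.O/OX/XO/X., (3,1):+0/.O/OX/X./XO
[OO/OX/X./X.] X move#2: (2,1):+0/OO/OX/XX/X.*, (3,1):+0/OO/OX/X./XX
[OO/OX/XX/X.] O move#3: (3,1):+0/OO/OX/XX/XO*
[OO/OX/XX/XO] end (terminal +0, X#4); searched .O/OX/X./X. to 10

value(.O/OX/X./X., O) = 0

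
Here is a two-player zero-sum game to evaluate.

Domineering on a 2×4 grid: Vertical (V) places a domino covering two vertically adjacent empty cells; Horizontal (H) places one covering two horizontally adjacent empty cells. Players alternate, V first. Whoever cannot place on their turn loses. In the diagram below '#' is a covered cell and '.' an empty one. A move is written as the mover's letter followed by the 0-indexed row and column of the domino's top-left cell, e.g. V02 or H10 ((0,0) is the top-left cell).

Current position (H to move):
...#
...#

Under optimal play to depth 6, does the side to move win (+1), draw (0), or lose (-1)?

value(...#/...#, H) = +1

p1 H@[...#/...#]: H00[##.#/...#]+1* H01[.###/...#]+1 H10[...#/##.#]+1 H11[...#/.###]+1
p2 V@[##.#/...#]: V02[####/..##]-1*
p3 H@[####/..##]: H10[####/####]+1*
p4 V@[####/####] terminal -1; root [...#/...#] d6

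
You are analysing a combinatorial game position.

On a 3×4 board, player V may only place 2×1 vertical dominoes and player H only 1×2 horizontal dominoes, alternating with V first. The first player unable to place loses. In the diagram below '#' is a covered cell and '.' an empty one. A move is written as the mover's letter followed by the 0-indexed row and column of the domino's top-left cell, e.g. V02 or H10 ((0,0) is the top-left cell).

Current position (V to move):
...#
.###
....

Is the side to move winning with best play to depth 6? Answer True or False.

V winning at [...#/.###/....]: False

[...#/.###/....] V move#1: V00:-1/#..#/####/....*, V10:-1/...#/####/#...
[#..#/####/....] H move#2: H01:+1/####/####/....*, H20:+1/#..#/####/##.., H21:+1/#..#/####/.##., H22:+1/#..#/####/..##
[####/####/....] end (terminal -1, V#3); searched ...#/.###/.... to 6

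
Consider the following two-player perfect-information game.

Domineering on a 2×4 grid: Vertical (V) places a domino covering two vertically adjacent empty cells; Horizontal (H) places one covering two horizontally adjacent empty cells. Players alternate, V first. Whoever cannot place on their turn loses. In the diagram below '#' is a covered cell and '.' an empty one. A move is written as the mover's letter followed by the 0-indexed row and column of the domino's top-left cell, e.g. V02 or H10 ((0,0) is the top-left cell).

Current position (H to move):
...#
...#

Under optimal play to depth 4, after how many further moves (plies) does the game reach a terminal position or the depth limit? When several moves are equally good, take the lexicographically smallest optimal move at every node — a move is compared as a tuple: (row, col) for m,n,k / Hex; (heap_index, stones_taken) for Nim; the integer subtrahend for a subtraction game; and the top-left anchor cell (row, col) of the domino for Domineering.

PV length from [...#/...#]: 3 plies

ply 1, H at ...#/...# | H00=+1→##.#/...#*; H01=+1→.###/...#; H10=+1→...#/##.#; H11=+1→...#/.###
ply 2, V at ##.#/...# | V02=-1→####/..##*
ply 3, H at ####/..## | H10=+1→####/####*
ply 4: ####/#### is terminal -1 (V); from ...#/...# depth 4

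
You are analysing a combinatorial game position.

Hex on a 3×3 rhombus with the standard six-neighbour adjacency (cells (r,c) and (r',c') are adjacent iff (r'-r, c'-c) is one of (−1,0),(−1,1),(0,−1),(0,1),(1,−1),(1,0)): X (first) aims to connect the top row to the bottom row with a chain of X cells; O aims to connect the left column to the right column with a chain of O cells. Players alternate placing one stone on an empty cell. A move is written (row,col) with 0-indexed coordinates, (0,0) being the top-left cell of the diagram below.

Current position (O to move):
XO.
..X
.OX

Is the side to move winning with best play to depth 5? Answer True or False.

O winning at [XO./..X/.OX]: False

ply 1, O at XO./..X/.OX | (0,2)=-1→XOO/..X/.OX*; (1,0)=-1→XO./O.X/.OX; (1,1)=-1→XO./.OX/.OX; (2,0)=-1→XO./..X/OOX
ply 2, X at XOO/..X/.OX | (1,0)=+1→XOO/X.X/.OX*; (1,1)=-1→XOO/.XX/.OX; (2,0)=-1→XOO/..X/XOX
ply 3, O at XOO/X.X/.OX | (1,1)=-1→XOO/XOX/.OX*; (2,0)=-1→XOO/X.X/OOX
ply 4, X at XOO/XOX/.OX | (2,0)=+1→XOO/XOX/XOX*
ply 5: XOO/XOX/XOX is terminal -1 (O); from XO./..X/.OX depth 5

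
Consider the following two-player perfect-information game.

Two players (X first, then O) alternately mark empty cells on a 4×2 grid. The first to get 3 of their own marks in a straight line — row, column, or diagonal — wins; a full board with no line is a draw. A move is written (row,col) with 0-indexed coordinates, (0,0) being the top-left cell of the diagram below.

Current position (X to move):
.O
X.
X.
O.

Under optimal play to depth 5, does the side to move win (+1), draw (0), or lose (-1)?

ply 1, X at .O/X./X./O. | (0,0)=+1→XO/X./X./O.*; (1,1)=+0→.O/XX/X./O.; (2,1)=+0→.O/X./XX/O.; (3,1)=+0→.O/X./X./OX
ply 2: XO/X./X./O. is terminal -1 (O); from .O/X./X./O. depth 5

value(.O/X./X./O., X) = +1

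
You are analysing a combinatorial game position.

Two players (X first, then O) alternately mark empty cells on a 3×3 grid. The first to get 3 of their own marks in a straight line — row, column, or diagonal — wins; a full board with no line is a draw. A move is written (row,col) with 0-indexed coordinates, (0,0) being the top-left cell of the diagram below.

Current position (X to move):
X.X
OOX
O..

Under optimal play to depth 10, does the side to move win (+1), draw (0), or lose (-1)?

[X.X/OOX/O..] X move#1: (0,1):+1/XXX/OOX/O..*, (2,1):+1/X.X/OOX/OX., (2,2):+1/X.X/OOX/O.X
[XXX/OOX/O..] end (terminal -1, O#2); searched X.X/OOX/O.. to 10

value(X.X/OOX/O.., X) = +1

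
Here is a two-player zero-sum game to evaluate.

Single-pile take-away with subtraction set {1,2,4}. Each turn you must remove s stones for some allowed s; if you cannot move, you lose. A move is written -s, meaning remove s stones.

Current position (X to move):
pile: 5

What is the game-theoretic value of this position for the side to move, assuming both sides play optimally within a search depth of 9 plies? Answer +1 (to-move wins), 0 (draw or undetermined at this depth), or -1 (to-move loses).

value(5, X) = +1

[5] X move#1: -1:-1/4, -2:+1/3*, -4:-1/1
[3] O move#2: -1:-1/2*, -2:-1/1
[2] X move#3: -1:-1/1, -2:+1/0*
[0] end (terminal -1, O#4); searched 5 to 9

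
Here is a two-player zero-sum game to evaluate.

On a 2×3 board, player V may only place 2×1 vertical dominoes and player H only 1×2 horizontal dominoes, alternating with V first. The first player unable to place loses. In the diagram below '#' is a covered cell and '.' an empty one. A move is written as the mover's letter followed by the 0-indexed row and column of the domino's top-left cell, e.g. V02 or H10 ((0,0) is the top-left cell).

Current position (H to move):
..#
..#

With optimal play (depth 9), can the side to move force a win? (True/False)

H winning at [..#/..#]: True

ply 1, H at ..#/..# | H00=+1→###/..#*; H10=+1→..#/###
ply 2: ###/..# is terminal -1 (V); from ..#/..# depth 9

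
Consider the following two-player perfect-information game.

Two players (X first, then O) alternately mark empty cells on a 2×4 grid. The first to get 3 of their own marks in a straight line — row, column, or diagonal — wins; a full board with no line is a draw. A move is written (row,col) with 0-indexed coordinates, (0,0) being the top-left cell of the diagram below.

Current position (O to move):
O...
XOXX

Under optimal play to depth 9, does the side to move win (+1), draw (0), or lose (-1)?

ply 1, O at O.../XOXX | (0,1)=+0→OO../XOXX*; (0,2)=+0→O.O./XOXX; (0,3)=+0→O..O/XOXX
ply 2, X at OO../XOXX | (0,2)=+0→OOX./XOXX*; (0,3)=-1→OO.X/XOXX
ply 3, O at OOX./XOXX | (0,3)=+0→OOXO/XOXX*
ply 4: OOXO/XOXX is terminal +0 (X); from O.../XOXX depth 9

value(O.../XOXX, O) = 0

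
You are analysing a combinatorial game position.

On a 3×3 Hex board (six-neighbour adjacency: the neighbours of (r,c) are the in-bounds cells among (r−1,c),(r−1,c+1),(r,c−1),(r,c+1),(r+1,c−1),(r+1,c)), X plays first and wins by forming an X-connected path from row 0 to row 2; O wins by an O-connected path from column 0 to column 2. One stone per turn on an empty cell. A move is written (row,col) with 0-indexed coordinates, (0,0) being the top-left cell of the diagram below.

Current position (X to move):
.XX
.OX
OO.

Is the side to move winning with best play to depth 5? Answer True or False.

X winning at [.XX/.OX/OO.]: True

ply 1, X at .XX/.OX/OO. | (0,0)=-1→XXX/.OX/OO.; (1,0)=-1→.XX/XOX/OO.; (2,2)=+1→.XX/.OX/OOX*
ply 2: .XX/.OX/OOX is terminal -1 (O); from .XX/.OX/OO. depth 5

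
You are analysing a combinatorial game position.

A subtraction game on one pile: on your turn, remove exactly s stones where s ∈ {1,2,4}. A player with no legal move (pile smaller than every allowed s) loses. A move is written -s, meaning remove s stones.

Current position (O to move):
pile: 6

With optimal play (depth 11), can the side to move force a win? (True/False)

O winning at [6]: False

ply 1, O at 6 | -1=-1→5*; -2=-1→4; -4=-1→2
ply 2, X at 5 | -1=-1→4; -2=+1→3*; -4=-1→1
ply 3, O at 3 | -1=-1→2*; -2=-1→1
ply 4, X at 2 | -1=-1→1; -2=+1→0*
ply 5: 0 is terminal -1 (O); from 6 depth 11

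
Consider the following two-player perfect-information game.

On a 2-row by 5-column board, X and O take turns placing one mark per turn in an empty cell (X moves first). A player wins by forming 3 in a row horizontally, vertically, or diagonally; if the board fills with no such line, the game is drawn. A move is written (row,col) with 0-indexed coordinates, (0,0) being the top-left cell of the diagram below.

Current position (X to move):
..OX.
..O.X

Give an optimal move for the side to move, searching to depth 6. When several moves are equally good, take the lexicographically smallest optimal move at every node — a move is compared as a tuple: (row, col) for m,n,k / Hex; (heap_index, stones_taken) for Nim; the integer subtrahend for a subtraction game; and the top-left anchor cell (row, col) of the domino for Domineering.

X's best at [..OX./..O.X]: (1,0)

[..OX./..O.X] X move#1: (0,0):-1/X.OX./..O.X, (0,1):-1/.XOX./..O.X, (0,4):-1/..OXX/..O.X, (1,0):+0/..OX./X.O.X*, (1,1):+0/..OX./.XO.X, (1,3):+0/..OX./..OXX
[..OX./X.O.X] O move#2: (0,0):+0/O.OX./X.O.X*, (0,1):+0/.OOX./X.O.X, (0,4):+0/..OXO/X.O.X, (1,1):+0/..OX./XOO.X, (1,3):+0/..OX./X.OOX
[O.OX./X.O.X] X move#3: (0,1):+0/OXOX./X.O.X*, (0,4):-1/O.OXX/X.O.X, (1,1):-1/O.OX./XXO.X, (1,3):-1/O.OX./X.OXX
[OXOX./X.O.X] O move#4: (0,4):+0/OXOXO/X.O.X*, (1,1):+0/OXOX./XOO.X, (1,3):+0/OXOX./X.OOX
[OXOXO/X.O.X] X move#5: (1,1):+0/OXOXO/XXO.X*, (1,3):+0/OXOXO/X.OXX
[OXOXO/XXO.X] O move#6: (1,3):+0/OXOXO/XXOOX*
[OXOXO/XXOOX] end (terminal +0, X#7); searched ..OX./..O.X to 6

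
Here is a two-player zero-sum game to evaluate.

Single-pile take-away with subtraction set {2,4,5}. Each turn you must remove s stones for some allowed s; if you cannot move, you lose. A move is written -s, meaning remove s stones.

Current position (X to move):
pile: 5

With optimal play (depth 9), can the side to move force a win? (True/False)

ply 1, X at 5 | -2=-1→3; -4=+1→1*; -5=+1→0
ply 2: 1 is terminal -1 (O); from 5 depth 9

X winning at [5]: True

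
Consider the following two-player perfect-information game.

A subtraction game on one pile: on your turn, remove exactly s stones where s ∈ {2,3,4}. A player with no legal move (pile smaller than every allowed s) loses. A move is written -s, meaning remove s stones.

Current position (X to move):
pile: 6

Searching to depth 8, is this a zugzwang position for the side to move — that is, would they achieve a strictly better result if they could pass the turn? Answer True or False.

zugzwang(6, X) = True

p1 X@[6]: -2[4]-1* -3[3]-1 -4[2]-1
p2 O@[4]: -2[2]-1 -3[1]+1* -4[0]+1
p3 X@[1] terminal -1; root [6] d8
suppose X passes — search the same position with O to move:
pass> p1 O@[6]: -2[4]-1* -3[3]-1 -4[2]-1
pass> p2 X@[4]: -2[2]-1 -3[1]+1* -4[0]+1
pass> p3 O@[1] terminal -1; root [6] d8
for X: play -1, pass +1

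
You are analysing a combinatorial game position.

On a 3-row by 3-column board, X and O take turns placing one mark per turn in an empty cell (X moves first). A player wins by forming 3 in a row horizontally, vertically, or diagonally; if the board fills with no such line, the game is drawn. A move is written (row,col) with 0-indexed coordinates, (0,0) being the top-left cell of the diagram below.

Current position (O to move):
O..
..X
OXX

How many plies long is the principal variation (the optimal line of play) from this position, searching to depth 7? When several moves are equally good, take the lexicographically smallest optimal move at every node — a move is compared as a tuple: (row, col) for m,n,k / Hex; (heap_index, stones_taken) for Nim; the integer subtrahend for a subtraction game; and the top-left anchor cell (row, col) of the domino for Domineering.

PV length from [O../..X/OXX]: 3 plies

ply 1, O at O../..X/OXX | (0,1)=-1→OO./..X/OXX; (0,2)=+1→O.O/..X/OXX*; (1,0)=+1→O../O.X/OXX; (1,1)=-1→O../.OX/OXX
ply 2, X at O.O/..X/OXX | (0,1)=-1→OXO/..X/OXX*; (1,0)=-1→O.O/X.X/OXX; (1,1)=-1→O.O/.XX/OXX
ply 3, O at OXO/..X/OXX | (1,0)=+1→OXO/O.X/OXX*; (1,1)=+1→OXO/.OX/OXX
ply 4: OXO/O.X/OXX is terminal -1 (X); from O../..X/OXX depth 7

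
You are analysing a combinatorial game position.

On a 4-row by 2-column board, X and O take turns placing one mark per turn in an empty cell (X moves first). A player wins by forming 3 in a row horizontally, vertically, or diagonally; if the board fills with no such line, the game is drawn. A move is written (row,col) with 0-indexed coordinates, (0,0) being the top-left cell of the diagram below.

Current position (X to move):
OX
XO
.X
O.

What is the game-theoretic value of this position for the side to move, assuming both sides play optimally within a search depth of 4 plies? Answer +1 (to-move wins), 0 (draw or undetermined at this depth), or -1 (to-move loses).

ply 1, X at OX/XO/.X/O. | (2,0)=+0→OX/XO/XX/O.*; (3,1)=+0→OX/XO/.X/OX
ply 2, O at OX/XO/XX/O. | (3,1)=+0→OX/XO/XX/OO*
ply 3: OX/XO/XX/OO is terminal +0 (X); from OX/XO/.X/O. depth 4

value(OX/XO/.X/O., X) = 0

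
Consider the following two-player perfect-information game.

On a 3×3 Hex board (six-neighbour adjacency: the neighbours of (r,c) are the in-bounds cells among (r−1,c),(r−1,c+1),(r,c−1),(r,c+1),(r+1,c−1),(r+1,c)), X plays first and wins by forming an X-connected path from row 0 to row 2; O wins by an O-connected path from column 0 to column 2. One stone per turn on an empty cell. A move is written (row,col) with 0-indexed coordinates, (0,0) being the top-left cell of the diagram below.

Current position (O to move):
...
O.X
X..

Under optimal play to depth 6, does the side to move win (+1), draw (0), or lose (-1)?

[.../O.X/X..] O move#1: (0,0):-1/O../O.X/X.., (0,1):-1/.O./O.X/X.., (0,2):+1/..O/O.X/X..*, (1,1):-1/.../OOX/X.., (2,1):-1/.../O.X/XO., (2,2):-1/.../O.X/X.O
[..O/O.X/X..] X move#2: (0,0):-1/X.O/O.X/X..*, (0,1):-1/.XO/O.X/X.., (1,1):-1/..O/OXX/X.., (2,1):-1/..O/O.X/XX., (2,2):-1/..O/O.X/X.X
[X.O/O.X/X..] O move#3: (0,1):+1/XOO/O.X/X..*, (1,1):+1/X.O/OOX/X.., (2,1):+1/X.O/O.X/XO., (2,2):+1/X.O/O.X/X.O
[XOO/O.X/X..] end (terminal -1, X#4); searched .../O.X/X.. to 6

value(.../O.X/X.., O) = +1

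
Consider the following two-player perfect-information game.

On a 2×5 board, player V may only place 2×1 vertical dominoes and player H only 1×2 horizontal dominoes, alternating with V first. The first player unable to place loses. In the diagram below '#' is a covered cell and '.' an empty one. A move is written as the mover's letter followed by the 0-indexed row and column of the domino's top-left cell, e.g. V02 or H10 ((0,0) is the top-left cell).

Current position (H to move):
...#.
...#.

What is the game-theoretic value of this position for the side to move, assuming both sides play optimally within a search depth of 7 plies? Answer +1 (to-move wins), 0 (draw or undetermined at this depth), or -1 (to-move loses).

[...#./...#.] H move#1: H00:-1/##.#./...#.*, H01:-1/.###./...#., H10:-1/...#./##.#., H11:-1/...#./.###.
[##.#./...#.] V move#2: V02:+1/####./..##.*, V04:-1/##.##/...##
[####./..##.] H move#3: H10:-1/####./####.*
[####./####.] V move#4: V04:+1/#####/#####*
[#####/#####] end (terminal -1, H#5); searched ...#./...#. to 7

value(...#./...#., H) = -1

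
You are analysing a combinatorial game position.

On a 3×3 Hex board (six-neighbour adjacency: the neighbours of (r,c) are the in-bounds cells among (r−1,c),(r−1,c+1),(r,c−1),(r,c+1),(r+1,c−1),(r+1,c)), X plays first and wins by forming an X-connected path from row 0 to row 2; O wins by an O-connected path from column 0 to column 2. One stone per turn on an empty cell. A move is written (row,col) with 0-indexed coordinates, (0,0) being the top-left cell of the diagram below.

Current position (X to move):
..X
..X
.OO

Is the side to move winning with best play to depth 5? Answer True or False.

X winning at [..X/..X/.OO]: True

ply 1, X at ..X/..X/.OO | (0,0)=-1→X.X/..X/.OO; (0,1)=-1→.XX/..X/.OO; (1,0)=-1→..X/X.X/.OO; (1,1)=-1→..X/.XX/.OO; (2,0)=+1→..X/..X/XOO*
ply 2, O at ..X/..X/XOO | (0,0)=-1→O.X/..X/XOO*; (0,1)=-1→.OX/..X/XOO; (1,0)=-1→..X/O.X/XOO; (1,1)=-1→..X/.OX/XOO
ply 3, X at O.X/..X/XOO | (0,1)=+1→OXX/..X/XOO*; (1,0)=+1→O.X/X.X/XOO; (1,1)=+1→O.X/.XX/XOO
ply 4, O at OXX/..X/XOO | (1,0)=-1→OXX/O.X/XOO*; (1,1)=-1→OXX/.OX/XOO
ply 5, X at OXX/O.X/XOO | (1,1)=+1→OXX/OXX/XOO*
ply 6: OXX/OXX/XOO is terminal -1 (O); from ..X/..X/.OO depth 5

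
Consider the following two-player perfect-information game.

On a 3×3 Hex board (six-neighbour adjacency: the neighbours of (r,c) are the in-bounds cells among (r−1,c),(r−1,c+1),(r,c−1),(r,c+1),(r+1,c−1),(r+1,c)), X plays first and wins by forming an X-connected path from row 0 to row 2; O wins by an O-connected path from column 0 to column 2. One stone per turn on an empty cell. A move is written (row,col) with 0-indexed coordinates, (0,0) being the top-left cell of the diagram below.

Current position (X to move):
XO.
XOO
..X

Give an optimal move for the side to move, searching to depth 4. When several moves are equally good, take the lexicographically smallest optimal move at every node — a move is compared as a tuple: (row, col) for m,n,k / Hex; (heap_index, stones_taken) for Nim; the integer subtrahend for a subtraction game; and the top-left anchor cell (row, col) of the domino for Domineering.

X's best at [XO./XOO/..X]: (2,0)

p1 X@[XO./XOO/..X]: (0,2)[XOX/XOO/..X]-1 (2,0)[XO./XOO/X.X]+1* (2,1)[XO./XOO/.XX]-1
p2 O@[XO./XOO/X.X] terminal -1; root [XO./XOO/..X] d4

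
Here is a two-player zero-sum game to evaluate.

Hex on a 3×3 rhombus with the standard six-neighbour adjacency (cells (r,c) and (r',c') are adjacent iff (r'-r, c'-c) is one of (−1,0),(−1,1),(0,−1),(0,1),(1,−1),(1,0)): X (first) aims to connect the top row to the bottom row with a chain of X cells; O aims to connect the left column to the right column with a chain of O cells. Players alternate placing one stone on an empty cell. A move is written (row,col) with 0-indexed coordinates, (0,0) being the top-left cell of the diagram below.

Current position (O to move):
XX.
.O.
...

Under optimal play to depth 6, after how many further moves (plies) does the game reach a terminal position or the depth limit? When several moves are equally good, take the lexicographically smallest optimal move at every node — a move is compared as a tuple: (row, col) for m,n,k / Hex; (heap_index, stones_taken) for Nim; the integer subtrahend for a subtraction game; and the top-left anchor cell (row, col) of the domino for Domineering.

[XX./.O./...] O move#1: (0,2):+1/XXO/.O./...*, (1,0):+1/XX./OO./..., (1,2):+1/XX./.OO/..., (2,0):+1/XX./.O./O.., (2,1):+1/XX./.O./.O., (2,2):+1/XX./.O./..O
[XXO/.O./...] X move#2: (1,0):-1/XXO/XO./...*, (1,2):-1/XXO/.OX/..., (2,0):-1/XXO/.O./X.., (2,1):-1/XXO/.O./.X., (2,2):-1/XXO/.O./..X
[XXO/XO./...] O move#3: (1,2):-1/XXO/XOO/..., (2,0):+1/XXO/XO./O..*, (2,1):-1/XXO/XO./.O., (2,2):-1/XXO/XO./..O
[XXO/XO./O..] end (terminal -1, X#4); searched XX./.O./... to 6

PV length from [XX./.O./...]: 3 plies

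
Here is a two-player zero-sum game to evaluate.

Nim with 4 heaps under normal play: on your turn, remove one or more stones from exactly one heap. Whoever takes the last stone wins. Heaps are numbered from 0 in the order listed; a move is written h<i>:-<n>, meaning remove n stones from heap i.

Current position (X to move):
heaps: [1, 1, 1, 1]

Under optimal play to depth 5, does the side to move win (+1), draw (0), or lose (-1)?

ply 1, X at (1,1,1,1) | h0:-1=-1→(0,1,1,1)*; h1:-1=-1→(1,0,1,1); h2:-1=-1→(1,1,0,1); h3:-1=-1→(1,1,1,0)
ply 2, O at (0,1,1,1) | h1:-1=+1→(0,0,1,1)*; h2:-1=+1→(0,1,0,1); h3:-1=+1→(0,1,1,0)
ply 3, X at (0,0,1,1) | h2:-1=-1→(0,0,0,1)*; h3:-1=-1→(0,0,1,0)
ply 4, O at (0,0,0,1) | h3:-1=+1→(0,0,0,0)*
ply 5: (0,0,0,0) is terminal -1 (X); from (1,1,1,1) depth 5

value((1,1,1,1), X) = -1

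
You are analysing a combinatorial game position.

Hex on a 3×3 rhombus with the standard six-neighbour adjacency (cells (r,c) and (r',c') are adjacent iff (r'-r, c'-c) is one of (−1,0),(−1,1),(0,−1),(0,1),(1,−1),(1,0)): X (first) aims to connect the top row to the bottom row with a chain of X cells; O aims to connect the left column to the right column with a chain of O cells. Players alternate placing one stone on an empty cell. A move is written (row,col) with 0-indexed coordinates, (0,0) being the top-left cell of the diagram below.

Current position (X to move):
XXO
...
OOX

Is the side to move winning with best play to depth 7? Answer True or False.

X winning at [XXO/.../OOX]: False

[XXO/.../OOX] X move#1: (1,0):-1/XXO/X../OOX*, (1,1):-1/XXO/.X./OOX, (1,2):-1/XXO/..X/OOX
[XXO/X../OOX] O move#2: (1,1):+1/XXO/XO./OOX*, (1,2):+1/XXO/X.O/OOX
[XXO/XO./OOX] end (terminal -1, X#3); searched XXO/.../OOX to 7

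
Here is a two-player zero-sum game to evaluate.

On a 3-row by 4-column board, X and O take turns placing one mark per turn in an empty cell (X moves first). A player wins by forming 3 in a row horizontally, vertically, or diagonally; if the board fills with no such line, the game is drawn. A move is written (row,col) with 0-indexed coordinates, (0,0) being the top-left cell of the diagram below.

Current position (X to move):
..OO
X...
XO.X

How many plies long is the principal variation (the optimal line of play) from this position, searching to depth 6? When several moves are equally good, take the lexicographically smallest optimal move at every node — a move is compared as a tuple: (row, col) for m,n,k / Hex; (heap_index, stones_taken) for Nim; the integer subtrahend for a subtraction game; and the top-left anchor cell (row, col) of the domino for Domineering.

PV length from [..OO/X.../XO.X]: 1 ply

[..OO/X.../XO.X] X move#1: (0,0):+1/X.OO/X.../XO.X*, (0,1):-1/.XOO/X.../XO.X, (1,1):-1/..OO/XX../XO.X, (1,2):-1/..OO/X.X./XO.X, (1,3):-1/..OO/X..X/XO.X, (2,2):-1/..OO/X.../XOXX
[X.OO/X.../XO.X] end (terminal -1, O#2); searched ..OO/X.../XO.X to 6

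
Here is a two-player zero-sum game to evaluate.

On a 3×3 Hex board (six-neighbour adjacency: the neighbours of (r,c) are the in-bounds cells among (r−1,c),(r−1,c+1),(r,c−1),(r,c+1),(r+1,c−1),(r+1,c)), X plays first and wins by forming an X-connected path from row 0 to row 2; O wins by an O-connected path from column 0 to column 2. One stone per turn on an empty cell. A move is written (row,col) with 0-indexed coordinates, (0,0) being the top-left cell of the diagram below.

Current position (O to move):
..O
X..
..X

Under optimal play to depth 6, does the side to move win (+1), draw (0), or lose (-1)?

p1 O@[..O/X../..X]: (0,0)[O.O/X../..X]-1* (0,1)[.OO/X../..X]-1 (1,1)[..O/XO./..X]-1 (1,2)[..O/X.O/..X]-1 (2,0)[..O/X../O.X]-1 (2,1)[..O/X../.OX]-1
p2 X@[O.O/X../..X]: (0,1)[OXO/X../..X]+1* (1,1)[O.O/XX./..X]-1 (1,2)[O.O/X.X/..X]-1 (2,0)[O.O/X../X.X]-1 (2,1)[O.O/X../.XX]-1
p3 O@[OXO/X../..X]: (1,1)[OXO/XO./..X]-1* (1,2)[OXO/X.O/..X]-1 (2,0)[OXO/X../O.X]-1 (2,1)[OXO/X../.OX]-1
p4 X@[OXO/XO./..X]: (1,2)[OXO/XOX/..X]-1 (2,0)[OXO/XO./X.X]+1* (2,1)[OXO/XO./.XX]-1
p5 O@[OXO/XO./X.X] terminal -1; root [..O/X../..X] d6

value(..O/X../..X, O) = -1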